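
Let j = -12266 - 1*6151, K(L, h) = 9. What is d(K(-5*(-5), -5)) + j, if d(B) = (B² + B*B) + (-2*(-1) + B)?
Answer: -18244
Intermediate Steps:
d(B) = 2 + B + 2*B² (d(B) = (B² + B²) + (2 + B) = 2*B² + (2 + B) = 2 + B + 2*B²)
j = -18417 (j = -12266 - 6151 = -18417)
d(K(-5*(-5), -5)) + j = (2 + 9 + 2*9²) - 18417 = (2 + 9 + 2*81) - 18417 = (2 + 9 + 162) - 18417 = 173 - 18417 = -18244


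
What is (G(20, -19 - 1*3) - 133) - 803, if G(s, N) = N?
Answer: -958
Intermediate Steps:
(G(20, -19 - 1*3) - 133) - 803 = ((-19 - 1*3) - 133) - 803 = ((-19 - 3) - 133) - 803 = (-22 - 133) - 803 = -155 - 803 = -958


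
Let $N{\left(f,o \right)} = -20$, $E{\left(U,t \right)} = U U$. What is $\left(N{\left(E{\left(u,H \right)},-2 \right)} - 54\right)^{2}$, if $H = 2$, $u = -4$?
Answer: $5476$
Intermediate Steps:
$E{\left(U,t \right)} = U^{2}$
$\left(N{\left(E{\left(u,H \right)},-2 \right)} - 54\right)^{2} = \left(-20 - 54\right)^{2} = \left(-74\right)^{2} = 5476$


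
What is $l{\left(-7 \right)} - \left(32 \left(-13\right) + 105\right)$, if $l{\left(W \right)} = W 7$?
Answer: $262$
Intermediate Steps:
$l{\left(W \right)} = 7 W$
$l{\left(-7 \right)} - \left(32 \left(-13\right) + 105\right) = 7 \left(-7\right) - \left(32 \left(-13\right) + 105\right) = -49 - \left(-416 + 105\right) = -49 - -311 = -49 + 311 = 262$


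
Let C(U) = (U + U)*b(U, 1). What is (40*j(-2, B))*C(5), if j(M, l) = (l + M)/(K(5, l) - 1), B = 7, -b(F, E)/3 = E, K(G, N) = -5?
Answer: 1000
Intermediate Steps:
b(F, E) = -3*E
j(M, l) = -M/6 - l/6 (j(M, l) = (l + M)/(-5 - 1) = (M + l)/(-6) = (M + l)*(-1/6) = -M/6 - l/6)
C(U) = -6*U (C(U) = (U + U)*(-3*1) = (2*U)*(-3) = -6*U)
(40*j(-2, B))*C(5) = (40*(-1/6*(-2) - 1/6*7))*(-6*5) = (40*(1/3 - 7/6))*(-30) = (40*(-5/6))*(-30) = -100/3*(-30) = 1000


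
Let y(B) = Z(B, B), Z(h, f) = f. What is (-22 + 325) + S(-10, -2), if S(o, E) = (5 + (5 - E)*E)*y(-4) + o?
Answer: 329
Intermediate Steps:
y(B) = B
S(o, E) = -20 + o - 4*E*(5 - E) (S(o, E) = (5 + (5 - E)*E)*(-4) + o = (5 + E*(5 - E))*(-4) + o = (-20 - 4*E*(5 - E)) + o = -20 + o - 4*E*(5 - E))
(-22 + 325) + S(-10, -2) = (-22 + 325) + (-20 - 10 - 20*(-2) + 4*(-2)**2) = 303 + (-20 - 10 + 40 + 4*4) = 303 + (-20 - 10 + 40 + 16) = 303 + 26 = 329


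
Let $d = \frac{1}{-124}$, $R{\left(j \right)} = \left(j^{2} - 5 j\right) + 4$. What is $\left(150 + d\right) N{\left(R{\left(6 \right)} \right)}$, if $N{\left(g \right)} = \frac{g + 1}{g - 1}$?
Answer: $\frac{204589}{1116} \approx 183.32$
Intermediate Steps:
$R{\left(j \right)} = 4 + j^{2} - 5 j$
$d = - \frac{1}{124} \approx -0.0080645$
$N{\left(g \right)} = \frac{1 + g}{-1 + g}$
$\left(150 + d\right) N{\left(R{\left(6 \right)} \right)} = \left(150 - \frac{1}{124}\right) \frac{1 + \left(4 + 6^{2} - 30\right)}{-1 + \left(4 + 6^{2} - 30\right)} = \frac{18599 \frac{1 + \left(4 + 36 - 30\right)}{-1 + \left(4 + 36 - 30\right)}}{124} = \frac{18599 \frac{1 + 10}{-1 + 10}}{124} = \frac{18599 \cdot \frac{1}{9} \cdot 11}{124} = \frac{18599}{124} \cdot \frac{11}{9} = \frac{204589}{1116}$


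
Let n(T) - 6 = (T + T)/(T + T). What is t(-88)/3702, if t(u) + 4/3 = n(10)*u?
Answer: -926/5553 ≈ -0.16676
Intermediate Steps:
n(T) = 7 (n(T) = 6 + (T + T)/(T + T) = 6 + (2*T)/((2*T)) = 6 + (2*T)*(1/(2*T)) = 6 + 1 = 7)
t(u) = -4/3 + 7*u
t(-88)/3702 = (-4/3 + 7*(-88))/3702 = (-4/3 - 616)*(1/3702) = -1852/3*1/3702 = -926/5553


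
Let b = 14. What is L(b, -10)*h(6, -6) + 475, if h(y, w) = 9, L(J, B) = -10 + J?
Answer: 511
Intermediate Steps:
L(b, -10)*h(6, -6) + 475 = (-10 + 14)*9 + 475 = 4*9 + 475 = 36 + 475 = 511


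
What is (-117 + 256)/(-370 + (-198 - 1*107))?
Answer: -139/675 ≈ -0.20593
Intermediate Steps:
(-117 + 256)/(-370 + (-198 - 1*107)) = 139/(-370 + (-198 - 107)) = 139/(-370 - 305) = 139/(-675) = 139*(-1/675) = -139/675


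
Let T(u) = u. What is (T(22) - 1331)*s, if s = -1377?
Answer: 1802493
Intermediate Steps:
(T(22) - 1331)*s = (22 - 1331)*(-1377) = -1309*(-1377) = 1802493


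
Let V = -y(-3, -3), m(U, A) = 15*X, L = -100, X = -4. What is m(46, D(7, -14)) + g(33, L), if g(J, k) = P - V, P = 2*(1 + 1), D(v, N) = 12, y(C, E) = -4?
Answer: -60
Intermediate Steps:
m(U, A) = -60 (m(U, A) = 15*(-4) = -60)
V = 4 (V = -1*(-4) = 4)
P = 4 (P = 2*2 = 4)
g(J, k) = 0 (g(J, k) = 4 - 1*4 = 4 - 4 = 0)
m(46, D(7, -14)) + g(33, L) = -60 + 0 = -60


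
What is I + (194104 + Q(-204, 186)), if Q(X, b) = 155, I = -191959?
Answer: 2300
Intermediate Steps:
I + (194104 + Q(-204, 186)) = -191959 + (194104 + 155) = -191959 + 194259 = 2300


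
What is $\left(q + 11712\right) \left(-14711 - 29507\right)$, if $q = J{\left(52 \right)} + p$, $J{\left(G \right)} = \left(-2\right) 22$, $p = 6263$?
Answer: $-792872958$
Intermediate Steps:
$J{\left(G \right)} = -44$
$q = 6219$ ($q = -44 + 6263 = 6219$)
$\left(q + 11712\right) \left(-14711 - 29507\right) = \left(6219 + 11712\right) \left(-14711 - 29507\right) = 17931 \left(-44218\right) = -792872958$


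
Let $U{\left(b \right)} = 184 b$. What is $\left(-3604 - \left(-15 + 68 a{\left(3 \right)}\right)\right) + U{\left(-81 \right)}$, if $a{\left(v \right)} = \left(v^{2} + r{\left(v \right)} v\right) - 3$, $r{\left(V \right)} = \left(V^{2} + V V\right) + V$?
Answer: $-23185$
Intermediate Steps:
$r{\left(V \right)} = V + 2 V^{2}$ ($r{\left(V \right)} = \left(V^{2} + V^{2}\right) + V = 2 V^{2} + V = V + 2 V^{2}$)
$a{\left(v \right)} = -3 + v^{2} + v^{2} \left(1 + 2 v\right)$ ($a{\left(v \right)} = \left(v^{2} + v \left(1 + 2 v\right) v\right) - 3 = \left(v^{2} + v^{2} \left(1 + 2 v\right)\right) - 3 = -3 + v^{2} + v^{2} \left(1 + 2 v\right)$)
$\left(-3604 - \left(-15 + 68 a{\left(3 \right)}\right)\right) + U{\left(-81 \right)} = \left(-3604 + \left(15 - 68 \left(-3 + 2 \cdot 3^{2} + 2 \cdot 3^{3}\right)\right)\right) + 184 \left(-81\right) = \left(-3604 + \left(15 - 68 \left(-3 + 2 \cdot 9 + 2 \cdot 27\right)\right)\right) - 14904 = \left(-3604 + \left(15 - 68 \left(-3 + 18 + 54\right)\right)\right) - 14904 = \left(-3604 + \left(15 - 4692\right)\right) - 14904 = \left(-3604 - 4677\right) - 14904 = -8281 - 14904 = -23185$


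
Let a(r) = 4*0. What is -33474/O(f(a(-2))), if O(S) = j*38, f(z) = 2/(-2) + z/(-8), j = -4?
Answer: 16737/76 ≈ 220.22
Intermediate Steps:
a(r) = 0
f(z) = -1 - z/8 (f(z) = 2*(-½) + z*(-⅛) = -1 - z/8)
O(S) = -152 (O(S) = -4*38 = -152)
-33474/O(f(a(-2))) = -33474/(-152) = -33474*(-1/152) = 16737/76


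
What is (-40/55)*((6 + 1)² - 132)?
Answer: 664/11 ≈ 60.364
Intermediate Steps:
(-40/55)*((6 + 1)² - 132) = (-40*1/55)*(7² - 132) = -8*(49 - 132)/11 = -8/11*(-83) = 664/11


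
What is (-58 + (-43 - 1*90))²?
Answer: 36481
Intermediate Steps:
(-58 + (-43 - 1*90))² = (-58 + (-43 - 90))² = (-58 - 133)² = (-191)² = 36481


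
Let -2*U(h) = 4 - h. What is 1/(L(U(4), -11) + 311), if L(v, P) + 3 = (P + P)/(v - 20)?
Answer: 10/3091 ≈ 0.0032352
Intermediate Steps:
U(h) = -2 + h/2 (U(h) = -(4 - h)/2 = -2 + h/2)
L(v, P) = -3 + 2*P/(-20 + v) (L(v, P) = -3 + (P + P)/(v - 20) = -3 + (2*P)/(-20 + v) = -3 + 2*P/(-20 + v))
1/(L(U(4), -11) + 311) = 1/((60 - 3*(-2 + (½)*4) + 2*(-11))/(-20 + (-2 + (½)*4)) + 311) = 1/((60 - 3*(-2 + 2) - 22)/(-20 + (-2 + 2)) + 311) = 1/((60 - 3*0 - 22)/(-20 + 0) + 311) = 1/((60 + 0 - 22)/(-20) + 311) = 1/(-1/20*38 + 311) = 1/(-19/10 + 311) = 1/(3091/10) = 10/3091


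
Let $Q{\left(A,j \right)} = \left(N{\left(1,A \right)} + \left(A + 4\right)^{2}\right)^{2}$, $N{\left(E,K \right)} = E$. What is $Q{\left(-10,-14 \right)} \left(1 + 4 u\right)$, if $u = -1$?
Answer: $-4107$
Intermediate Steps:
$Q{\left(A,j \right)} = \left(1 + \left(4 + A\right)^{2}\right)^{2}$ ($Q{\left(A,j \right)} = \left(1 + \left(A + 4\right)^{2}\right)^{2} = \left(1 + \left(4 + A\right)^{2}\right)^{2}$)
$Q{\left(-10,-14 \right)} \left(1 + 4 u\right) = \left(1 + \left(4 - 10\right)^{2}\right)^{2} \left(1 + 4 \left(-1\right)\right) = \left(1 + \left(-6\right)^{2}\right)^{2} \left(1 - 4\right) = \left(1 + 36\right)^{2} \left(-3\right) = 37^{2} \left(-3\right) = 1369 \left(-3\right) = -4107$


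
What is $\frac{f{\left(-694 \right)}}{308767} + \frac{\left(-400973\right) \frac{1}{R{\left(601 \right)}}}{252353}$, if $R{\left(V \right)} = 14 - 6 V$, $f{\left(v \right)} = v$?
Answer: $- \frac{505270441053}{279882457273592} \approx -0.0018053$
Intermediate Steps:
$\frac{f{\left(-694 \right)}}{308767} + \frac{\left(-400973\right) \frac{1}{R{\left(601 \right)}}}{252353} = - \frac{694}{308767} + \frac{\left(-400973\right) \frac{1}{14 - 3606}}{252353} = \left(-694\right) \frac{1}{308767} + - \frac{400973}{14 - 3606} \cdot \frac{1}{252353} = - \frac{694}{308767} + - \frac{400973}{-3592} \cdot \frac{1}{252353} = - \frac{694}{308767} + \left(-400973\right) \left(- \frac{1}{3592}\right) \frac{1}{252353} = - \frac{694}{308767} + \frac{400973}{3592} \cdot \frac{1}{252353} = - \frac{694}{308767} + \frac{400973}{906451976} = - \frac{505270441053}{279882457273592}$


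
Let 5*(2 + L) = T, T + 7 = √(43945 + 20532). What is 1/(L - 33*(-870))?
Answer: 11765/337732092 - 5*√64477/20601657612 ≈ 3.4774e-5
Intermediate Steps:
T = -7 + √64477 (T = -7 + √(43945 + 20532) = -7 + √64477 ≈ 246.92)
L = -17/5 + √64477/5 (L = -2 + (-7 + √64477)/5 = -2 + (-7/5 + √64477/5) = -17/5 + √64477/5 ≈ 47.385)
1/(L - 33*(-870)) = 1/((-17/5 + √64477/5) - 33*(-870)) = 1/((-17/5 + √64477/5) + 28710) = 1/(143533/5 + √64477/5)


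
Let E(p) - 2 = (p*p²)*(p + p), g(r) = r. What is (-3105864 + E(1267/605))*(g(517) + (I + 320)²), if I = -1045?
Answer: -218927967887070263180536/133974300625 ≈ -1.6341e+12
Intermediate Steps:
E(p) = 2 + 2*p⁴ (E(p) = 2 + (p*p²)*(p + p) = 2 + p³*(2*p) = 2 + 2*p⁴)
(-3105864 + E(1267/605))*(g(517) + (I + 320)²) = (-3105864 + (2 + 2*(1267/605)⁴))*(517 + (-1045 + 320)²) = (-3105864 + (2 + 2*(1267*(1/605))⁴))*(517 + (-725)²) = (-3105864 + (2 + 2*(1267/605)⁴))*(517 + 525625) = (-3105864 + (2 + 2*(2576952773521/133974300625)))*526142 = (-3105864 + (2 + 5153905547042/133974300625))*526142 = (-3105864 + 5421854148292/133974300625)*526142 = -416100535382216708/133974300625*526142 = -218927967887070263180536/133974300625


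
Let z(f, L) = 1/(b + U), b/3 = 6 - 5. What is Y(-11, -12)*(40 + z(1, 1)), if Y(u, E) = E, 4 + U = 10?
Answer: -1444/3 ≈ -481.33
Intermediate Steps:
U = 6 (U = -4 + 10 = 6)
b = 3 (b = 3*(6 - 5) = 3*1 = 3)
z(f, L) = ⅑ (z(f, L) = 1/(3 + 6) = 1/9 = ⅑)
Y(-11, -12)*(40 + z(1, 1)) = -12*(40 + ⅑) = -12*361/9 = -1444/3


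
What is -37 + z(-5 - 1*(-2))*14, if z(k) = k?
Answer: -79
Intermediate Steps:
-37 + z(-5 - 1*(-2))*14 = -37 + (-5 - 1*(-2))*14 = -37 + (-5 + 2)*14 = -37 - 3*14 = -37 - 42 = -79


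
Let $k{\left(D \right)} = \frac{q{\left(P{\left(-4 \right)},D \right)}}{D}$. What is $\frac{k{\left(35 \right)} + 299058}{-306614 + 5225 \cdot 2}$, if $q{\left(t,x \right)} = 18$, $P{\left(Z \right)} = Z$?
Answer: $- \frac{2616762}{2591435} \approx -1.0098$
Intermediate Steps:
$k{\left(D \right)} = \frac{18}{D}$
$\frac{k{\left(35 \right)} + 299058}{-306614 + 5225 \cdot 2} = \frac{\frac{18}{35} + 299058}{-306614 + 5225 \cdot 2} = \frac{18 \cdot \frac{1}{35} + 299058}{-306614 + 10450} = \frac{\frac{18}{35} + 299058}{-296164} = \frac{10467048}{35} \left(- \frac{1}{296164}\right) = - \frac{2616762}{2591435}$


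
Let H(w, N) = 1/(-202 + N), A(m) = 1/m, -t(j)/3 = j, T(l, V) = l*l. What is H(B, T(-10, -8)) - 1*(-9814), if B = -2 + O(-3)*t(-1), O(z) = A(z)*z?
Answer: 1001027/102 ≈ 9814.0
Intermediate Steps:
T(l, V) = l²
t(j) = -3*j
O(z) = 1 (O(z) = z/z = 1)
B = 1 (B = -2 + 1*(-3*(-1)) = -2 + 1*3 = -2 + 3 = 1)
H(B, T(-10, -8)) - 1*(-9814) = 1/(-202 + (-10)²) - 1*(-9814) = 1/(-202 + 100) + 9814 = 1/(-102) + 9814 = -1/102 + 9814 = 1001027/102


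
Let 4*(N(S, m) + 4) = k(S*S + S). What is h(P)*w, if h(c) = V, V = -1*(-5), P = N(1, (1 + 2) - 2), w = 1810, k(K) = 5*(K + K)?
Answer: 9050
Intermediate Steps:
k(K) = 10*K (k(K) = 5*(2*K) = 10*K)
N(S, m) = -4 + 5*S/2 + 5*S²/2 (N(S, m) = -4 + (10*(S*S + S))/4 = -4 + (10*(S² + S))/4 = -4 + (10*(S + S²))/4 = -4 + (10*S + 10*S²)/4 = -4 + (5*S/2 + 5*S²/2) = -4 + 5*S/2 + 5*S²/2)
P = 1 (P = -4 + (5/2)*1*(1 + 1) = -4 + (5/2)*1*2 = -4 + 5 = 1)
V = 5
h(c) = 5
h(P)*w = 5*1810 = 9050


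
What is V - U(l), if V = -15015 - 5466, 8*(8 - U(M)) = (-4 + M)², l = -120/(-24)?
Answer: -163911/8 ≈ -20489.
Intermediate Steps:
l = 5 (l = -120*(-1/24) = 5)
U(M) = 8 - (-4 + M)²/8
V = -20481
V - U(l) = -20481 - (8 - (-4 + 5)²/8) = -20481 - (8 - ⅛*1²) = -20481 - (8 - ⅛*1) = -20481 - (8 - ⅛) = -20481 - 1*63/8 = -20481 - 63/8 = -163911/8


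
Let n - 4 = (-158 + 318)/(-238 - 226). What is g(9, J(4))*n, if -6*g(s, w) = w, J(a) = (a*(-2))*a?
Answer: 1696/87 ≈ 19.494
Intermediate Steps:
J(a) = -2*a**2 (J(a) = (-2*a)*a = -2*a**2)
g(s, w) = -w/6
n = 106/29 (n = 4 + (-158 + 318)/(-238 - 226) = 4 + 160/(-464) = 4 + 160*(-1/464) = 4 - 10/29 = 106/29 ≈ 3.6552)
g(9, J(4))*n = -(-1)*4**2/3*(106/29) = -(-1)*16/3*(106/29) = -1/6*(-32)*(106/29) = (16/3)*(106/29) = 1696/87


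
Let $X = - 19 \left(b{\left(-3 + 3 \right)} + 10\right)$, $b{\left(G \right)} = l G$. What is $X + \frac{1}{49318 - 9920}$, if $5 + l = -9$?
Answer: $- \frac{7485619}{39398} \approx -190.0$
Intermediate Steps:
$l = -14$ ($l = -5 - 9 = -14$)
$b{\left(G \right)} = - 14 G$
$X = -190$ ($X = - 19 \left(- 14 \left(-3 + 3\right) + 10\right) = - 19 \left(\left(-14\right) 0 + 10\right) = - 19 \left(0 + 10\right) = \left(-19\right) 10 = -190$)
$X + \frac{1}{49318 - 9920} = -190 + \frac{1}{49318 - 9920} = -190 + \frac{1}{39398} = - \frac{7485619}{39398}$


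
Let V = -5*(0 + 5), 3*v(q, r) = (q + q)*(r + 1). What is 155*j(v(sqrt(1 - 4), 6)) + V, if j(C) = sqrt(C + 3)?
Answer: -25 + 155*sqrt(27 + 42*I*sqrt(3))/3 ≈ 348.64 + 259.87*I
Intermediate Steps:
v(q, r) = 2*q*(1 + r)/3 (v(q, r) = ((q + q)*(r + 1))/3 = ((2*q)*(1 + r))/3 = (2*q*(1 + r))/3 = 2*q*(1 + r)/3)
j(C) = sqrt(3 + C)
V = -25 (V = -5*5 = -25)
155*j(v(sqrt(1 - 4), 6)) + V = 155*sqrt(3 + 2*sqrt(1 - 4)*(1 + 6)/3) - 25 = 155*sqrt(3 + (2/3)*sqrt(-3)*7) - 25 = 155*sqrt(3 + (2/3)*(I*sqrt(3))*7) - 25 = 155*sqrt(3 + 14*I*sqrt(3)/3) - 25 = -25 + 155*sqrt(3 + 14*I*sqrt(3)/3)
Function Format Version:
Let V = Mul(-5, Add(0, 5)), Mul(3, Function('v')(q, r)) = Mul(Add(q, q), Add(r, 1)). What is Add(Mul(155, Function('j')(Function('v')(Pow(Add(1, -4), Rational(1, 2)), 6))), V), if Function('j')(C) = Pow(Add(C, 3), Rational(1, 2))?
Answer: Add(-25, Mul(Rational(155, 3), Pow(Add(27, Mul(42, I, Pow(3, Rational(1, 2)))), Rational(1, 2)))) ≈ Add(348.64, Mul(259.87, I))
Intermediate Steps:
Function('v')(q, r) = Mul(Rational(2, 3), q, Add(1, r)) (Function('v')(q, r) = Mul(Rational(1, 3), Mul(Add(q, q), Add(r, 1))) = Mul(Rational(1, 3), Mul(Mul(2, q), Add(1, r))) = Mul(Rational(1, 3), Mul(2, q, Add(1, r))) = Mul(Rational(2, 3), q, Add(1, r)))
Function('j')(C) = Pow(Add(3, C), Rational(1, 2))
V = -25 (V = Mul(-5, 5) = -25)
Add(Mul(155, Function('j')(Function('v')(Pow(Add(1, -4), Rational(1, 2)), 6))), V) = Add(Mul(155, Pow(Add(3, Mul(Rational(2, 3), Pow(Add(1, -4), Rational(1, 2)), Add(1, 6))), Rational(1, 2))), -25) = Add(Mul(155, Pow(Add(3, Mul(Rational(2, 3), Pow(-3, Rational(1, 2)), 7)), Rational(1, 2))), -25) = Add(Mul(155, Pow(Add(3, Mul(Rational(2, 3), Mul(I, Pow(3, Rational(1, 2))), 7)), Rational(1, 2))), -25) = Add(Mul(155, Pow(Add(3, Mul(Rational(14, 3), I, Pow(3, Rational(1, 2)))), Rational(1, 2))), -25) = Add(-25, Mul(155, Pow(Add(3, Mul(Rational(14, 3), I, Pow(3, Rational(1, 2)))), Rational(1, 2))))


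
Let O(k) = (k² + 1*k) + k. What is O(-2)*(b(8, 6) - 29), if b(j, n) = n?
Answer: 0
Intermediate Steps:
O(k) = k² + 2*k (O(k) = (k² + k) + k = (k + k²) + k = k² + 2*k)
O(-2)*(b(8, 6) - 29) = (-2*(2 - 2))*(6 - 29) = -2*0*(-23) = 0*(-23) = 0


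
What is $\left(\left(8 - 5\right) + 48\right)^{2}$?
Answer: $2601$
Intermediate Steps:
$\left(\left(8 - 5\right) + 48\right)^{2} = \left(3 + 48\right)^{2} = 51^{2} = 2601$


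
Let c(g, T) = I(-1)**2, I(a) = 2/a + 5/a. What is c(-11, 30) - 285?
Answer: -236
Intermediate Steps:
I(a) = 7/a
c(g, T) = 49 (c(g, T) = (7/(-1))**2 = (7*(-1))**2 = (-7)**2 = 49)
c(-11, 30) - 285 = 49 - 285 = -236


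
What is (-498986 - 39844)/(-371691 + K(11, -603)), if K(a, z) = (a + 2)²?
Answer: 269415/185761 ≈ 1.4503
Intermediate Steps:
K(a, z) = (2 + a)²
(-498986 - 39844)/(-371691 + K(11, -603)) = (-498986 - 39844)/(-371691 + (2 + 11)²) = -538830/(-371691 + 13²) = -538830/(-371691 + 169) = -538830/(-371522) = -538830*(-1/371522) = 269415/185761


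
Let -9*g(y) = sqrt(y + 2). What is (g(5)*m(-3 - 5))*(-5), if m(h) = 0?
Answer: 0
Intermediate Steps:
g(y) = -sqrt(2 + y)/9 (g(y) = -sqrt(y + 2)/9 = -sqrt(2 + y)/9)
(g(5)*m(-3 - 5))*(-5) = (-sqrt(2 + 5)/9*0)*(-5) = (-sqrt(7)/9*0)*(-5) = 0*(-5) = 0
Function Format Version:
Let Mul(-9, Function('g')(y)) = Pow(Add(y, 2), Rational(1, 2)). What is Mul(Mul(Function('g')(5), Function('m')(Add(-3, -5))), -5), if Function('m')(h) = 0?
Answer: 0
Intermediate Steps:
Function('g')(y) = Mul(Rational(-1, 9), Pow(Add(2, y), Rational(1, 2))) (Function('g')(y) = Mul(Rational(-1, 9), Pow(Add(y, 2), Rational(1, 2))) = Mul(Rational(-1, 9), Pow(Add(2, y), Rational(1, 2))))
Mul(Mul(Function('g')(5), Function('m')(Add(-3, -5))), -5) = Mul(Mul(Mul(Rational(-1, 9), Pow(Add(2, 5), Rational(1, 2))), 0), -5) = Mul(Mul(Mul(Rational(-1, 9), Pow(7, Rational(1, 2))), 0), -5) = Mul(0, -5) = 0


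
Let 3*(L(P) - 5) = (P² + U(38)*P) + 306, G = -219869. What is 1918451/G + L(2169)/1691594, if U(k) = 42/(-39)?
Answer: -1450296080397/185964540593 ≈ -7.7988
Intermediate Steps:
U(k) = -14/13 (U(k) = 42*(-1/39) = -14/13)
L(P) = 107 - 14*P/39 + P²/3 (L(P) = 5 + ((P² - 14*P/13) + 306)/3 = 5 + (306 + P² - 14*P/13)/3 = 5 + (102 - 14*P/39 + P²/3) = 107 - 14*P/39 + P²/3)
1918451/G + L(2169)/1691594 = 1918451/(-219869) + (107 - 14/39*2169 + (⅓)*2169²)/1691594 = 1918451*(-1/219869) + (107 - 10122/13 + (⅓)*4704561)*(1/1691594) = -1918451/219869 + (107 - 10122/13 + 1568187)*(1/1691594) = -1918451/219869 + (20377700/13)*(1/1691594) = -1918451/219869 + 10188850/10995361 = -1450296080397/185964540593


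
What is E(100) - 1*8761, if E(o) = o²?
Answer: 1239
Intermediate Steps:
E(100) - 1*8761 = 100² - 1*8761 = 10000 - 8761 = 1239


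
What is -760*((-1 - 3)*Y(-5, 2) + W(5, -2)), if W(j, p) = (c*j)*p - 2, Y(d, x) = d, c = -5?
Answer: -51680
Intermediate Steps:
W(j, p) = -2 - 5*j*p (W(j, p) = (-5*j)*p - 2 = -5*j*p - 2 = -2 - 5*j*p)
-760*((-1 - 3)*Y(-5, 2) + W(5, -2)) = -760*((-1 - 3)*(-5) + (-2 - 5*5*(-2))) = -760*(-4*(-5) + (-2 + 50)) = -760*(20 + 48) = -760*68 = -51680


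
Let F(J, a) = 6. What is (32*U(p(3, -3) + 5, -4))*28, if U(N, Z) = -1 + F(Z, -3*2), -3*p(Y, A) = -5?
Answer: 4480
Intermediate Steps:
p(Y, A) = 5/3 (p(Y, A) = -⅓*(-5) = 5/3)
U(N, Z) = 5 (U(N, Z) = -1 + 6 = 5)
(32*U(p(3, -3) + 5, -4))*28 = (32*5)*28 = 160*28 = 4480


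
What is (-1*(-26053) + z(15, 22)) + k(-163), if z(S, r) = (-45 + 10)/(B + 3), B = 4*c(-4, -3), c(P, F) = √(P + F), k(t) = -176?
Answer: 3131012/121 + 140*I*√7/121 ≈ 25876.0 + 3.0612*I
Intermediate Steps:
c(P, F) = √(F + P)
B = 4*I*√7 (B = 4*√(-3 - 4) = 4*√(-7) = 4*(I*√7) = 4*I*√7 ≈ 10.583*I)
z(S, r) = -35/(3 + 4*I*√7) (z(S, r) = (-45 + 10)/(4*I*√7 + 3) = -35/(3 + 4*I*√7))
(-1*(-26053) + z(15, 22)) + k(-163) = (-1*(-26053) + (-105/121 + 140*I*√7/121)) - 176 = (26053 + (-105/121 + 140*I*√7/121)) - 176 = (3152308/121 + 140*I*√7/121) - 176 = 3131012/121 + 140*I*√7/121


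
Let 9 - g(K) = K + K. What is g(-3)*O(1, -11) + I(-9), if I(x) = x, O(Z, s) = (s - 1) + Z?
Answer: -174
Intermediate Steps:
g(K) = 9 - 2*K (g(K) = 9 - (K + K) = 9 - 2*K)
O(Z, s) = -1 + Z + s (O(Z, s) = (-1 + s) + Z = -1 + Z + s)
g(-3)*O(1, -11) + I(-9) = (9 - 2*(-3))*(-1 + 1 - 11) - 9 = (9 + 6)*(-11) - 9 = 15*(-11) - 9 = -165 - 9 = -174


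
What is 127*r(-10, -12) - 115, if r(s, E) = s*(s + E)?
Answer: 27825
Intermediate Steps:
r(s, E) = s*(E + s)
127*r(-10, -12) - 115 = 127*(-10*(-12 - 10)) - 115 = 127*(-10*(-22)) - 115 = 127*220 - 115 = 27940 - 115 = 27825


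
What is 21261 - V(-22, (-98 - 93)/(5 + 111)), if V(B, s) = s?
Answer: 2466467/116 ≈ 21263.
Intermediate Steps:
21261 - V(-22, (-98 - 93)/(5 + 111)) = 21261 - (-98 - 93)/(5 + 111) = 21261 - (-191)/116 = 21261 - 1*(-191/116) = 21261 + 191/116 = 2466467/116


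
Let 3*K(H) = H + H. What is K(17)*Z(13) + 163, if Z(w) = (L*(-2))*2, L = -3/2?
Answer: 231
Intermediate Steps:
K(H) = 2*H/3 (K(H) = (H + H)/3 = (2*H)/3 = 2*H/3)
L = -3/2 (L = -3*½ = -3/2 ≈ -1.5000)
Z(w) = 6 (Z(w) = -3/2*(-2)*2 = 3*2 = 6)
K(17)*Z(13) + 163 = ((⅔)*17)*6 + 163 = (34/3)*6 + 163 = 68 + 163 = 231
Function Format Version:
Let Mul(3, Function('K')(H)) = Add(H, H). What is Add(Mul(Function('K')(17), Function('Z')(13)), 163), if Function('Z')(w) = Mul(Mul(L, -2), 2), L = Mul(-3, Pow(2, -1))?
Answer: 231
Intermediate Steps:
Function('K')(H) = Mul(Rational(2, 3), H) (Function('K')(H) = Mul(Rational(1, 3), Add(H, H)) = Mul(Rational(1, 3), Mul(2, H)) = Mul(Rational(2, 3), H))
L = Rational(-3, 2) (L = Mul(-3, Rational(1, 2)) = Rational(-3, 2) ≈ -1.5000)
Function('Z')(w) = 6 (Function('Z')(w) = Mul(Mul(Rational(-3, 2), -2), 2) = Mul(3, 2) = 6)
Add(Mul(Function('K')(17), Function('Z')(13)), 163) = Add(Mul(Mul(Rational(2, 3), 17), 6), 163) = Add(Mul(Rational(34, 3), 6), 163) = Add(68, 163) = 231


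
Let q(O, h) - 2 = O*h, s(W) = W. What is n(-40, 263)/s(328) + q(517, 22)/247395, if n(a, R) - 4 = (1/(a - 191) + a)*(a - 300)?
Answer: 32432949002/781026015 ≈ 41.526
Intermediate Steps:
n(a, R) = 4 + (-300 + a)*(a + 1/(-191 + a)) (n(a, R) = 4 + (1/(a - 191) + a)*(a - 300) = 4 + (1/(-191 + a) + a)*(-300 + a) = 4 + (a + 1/(-191 + a))*(-300 + a) = 4 + (-300 + a)*(a + 1/(-191 + a)))
q(O, h) = 2 + O*h
n(-40, 263)/s(328) + q(517, 22)/247395 = ((-1064 + (-40)³ - 491*(-40)² + 57305*(-40))/(-191 - 40))/328 + (2 + 517*22)/247395 = ((-1064 - 64000 - 491*1600 - 2292200)/(-231))*(1/328) + (2 + 11374)*(1/247395) = -(-1064 - 64000 - 785600 - 2292200)/231*(1/328) + 11376*(1/247395) = -1/231*(-3142864)*(1/328) + 3792/82465 = (3142864/231)*(1/328) + 3792/82465 = 392858/9471 + 3792/82465 = 32432949002/781026015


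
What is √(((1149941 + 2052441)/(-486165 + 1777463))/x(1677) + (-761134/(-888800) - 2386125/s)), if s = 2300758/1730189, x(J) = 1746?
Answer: I*√342041783025694589557527879507549847772263/436598044581773220 ≈ 1339.5*I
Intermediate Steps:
s = 2300758/1730189 (s = 2300758*(1/1730189) = 2300758/1730189 ≈ 1.3298)
√(((1149941 + 2052441)/(-486165 + 1777463))/x(1677) + (-761134/(-888800) - 2386125/s)) = √(((1149941 + 2052441)/(-486165 + 1777463))/1746 + (-761134/(-888800) - 2386125/2300758/1730189)) = √((3202382/1291298)*(1/1746) + (-761134*(-1/888800) - 2386125*1730189/2300758)) = √((3202382*(1/1291298))*(1/1746) + (34597/40400 - 4128447227625/2300758)) = √((1601191/645649)*(1/1746) - 83394594198362737/46475311600) = √(1601191/1127303154 - 83394594198362737/46475311600) = √(-47005494495974282200028449/26195882674906393200) = I*√342041783025694589557527879507549847772263/436598044581773220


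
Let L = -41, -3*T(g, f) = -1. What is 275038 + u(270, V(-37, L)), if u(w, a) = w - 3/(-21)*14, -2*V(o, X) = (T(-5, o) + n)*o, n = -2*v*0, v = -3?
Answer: 275310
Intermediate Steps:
T(g, f) = 1/3 (T(g, f) = -1/3*(-1) = 1/3)
n = 0 (n = -2*(-3)*0 = 6*0 = 0)
V(o, X) = -o/6 (V(o, X) = -(1/3 + 0)*o/2 = -o/6)
u(w, a) = 2 + w (u(w, a) = w - 3*(-1/21)*14 = w + (1/7)*14 = w + 2 = 2 + w)
275038 + u(270, V(-37, L)) = 275038 + (2 + 270) = 275038 + 272 = 275310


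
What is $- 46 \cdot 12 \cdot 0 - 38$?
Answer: $-38$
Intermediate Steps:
$- 46 \cdot 12 \cdot 0 - 38 = \left(-46\right) 0 - 38 = 0 - 38 = -38$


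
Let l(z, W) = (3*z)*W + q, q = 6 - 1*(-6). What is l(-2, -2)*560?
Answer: 13440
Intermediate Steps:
q = 12 (q = 6 + 6 = 12)
l(z, W) = 12 + 3*W*z (l(z, W) = (3*z)*W + 12 = 3*W*z + 12 = 12 + 3*W*z)
l(-2, -2)*560 = (12 + 3*(-2)*(-2))*560 = (12 + 12)*560 = 24*560 = 13440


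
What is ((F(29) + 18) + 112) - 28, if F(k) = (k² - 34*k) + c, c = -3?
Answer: -46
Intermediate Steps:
F(k) = -3 + k² - 34*k (F(k) = (k² - 34*k) - 3 = -3 + k² - 34*k)
((F(29) + 18) + 112) - 28 = (((-3 + 29² - 34*29) + 18) + 112) - 28 = (((-3 + 841 - 986) + 18) + 112) - 28 = ((-148 + 18) + 112) - 28 = (-130 + 112) - 28 = -18 - 28 = -46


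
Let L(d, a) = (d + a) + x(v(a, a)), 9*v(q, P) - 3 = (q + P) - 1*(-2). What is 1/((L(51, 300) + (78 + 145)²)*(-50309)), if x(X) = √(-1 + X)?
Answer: -112680/283894403953559 + 3*√149/567788807907118 ≈ -3.9684e-10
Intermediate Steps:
v(q, P) = 5/9 + P/9 + q/9 (v(q, P) = ⅓ + ((q + P) - 1*(-2))/9 = ⅓ + ((P + q) + 2)/9 = ⅓ + (2 + P + q)/9 = ⅓ + (2/9 + P/9 + q/9) = 5/9 + P/9 + q/9)
L(d, a) = a + d + √(-4/9 + 2*a/9) (L(d, a) = (d + a) + √(-1 + (5/9 + a/9 + a/9)) = (a + d) + √(-1 + (5/9 + 2*a/9)) = (a + d) + √(-4/9 + 2*a/9) = a + d + √(-4/9 + 2*a/9))
1/((L(51, 300) + (78 + 145)²)*(-50309)) = 1/(((300 + 51 + √(-4 + 2*300)/3) + (78 + 145)²)*(-50309)) = -1/50309/((300 + 51 + √(-4 + 600)/3) + 223²) = -1/50309/((300 + 51 + √596/3) + 49729) = -1/50309/((300 + 51 + (2*√149)/3) + 49729) = -1/50309/((300 + 51 + 2*√149/3) + 49729) = -1/50309/((351 + 2*√149/3) + 49729) = -1/50309/(50080 + 2*√149/3) = -1/(50309*(50080 + 2*√149/3))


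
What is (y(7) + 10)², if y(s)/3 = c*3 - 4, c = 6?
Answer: 2704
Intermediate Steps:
y(s) = 42 (y(s) = 3*(6*3 - 4) = 3*(18 - 4) = 3*14 = 42)
(y(7) + 10)² = (42 + 10)² = 52² = 2704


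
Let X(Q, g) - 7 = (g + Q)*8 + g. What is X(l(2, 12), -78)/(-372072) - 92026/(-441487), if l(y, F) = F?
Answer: 34504748585/164264951064 ≈ 0.21006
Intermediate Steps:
X(Q, g) = 7 + 8*Q + 9*g (X(Q, g) = 7 + ((g + Q)*8 + g) = 7 + ((Q + g)*8 + g) = 7 + ((8*Q + 8*g) + g) = 7 + (8*Q + 9*g) = 7 + 8*Q + 9*g)
X(l(2, 12), -78)/(-372072) - 92026/(-441487) = (7 + 8*12 + 9*(-78))/(-372072) - 92026/(-441487) = (7 + 96 - 702)*(-1/372072) - 92026*(-1/441487) = -599*(-1/372072) + 92026/441487 = 599/372072 + 92026/441487 = 34504748585/164264951064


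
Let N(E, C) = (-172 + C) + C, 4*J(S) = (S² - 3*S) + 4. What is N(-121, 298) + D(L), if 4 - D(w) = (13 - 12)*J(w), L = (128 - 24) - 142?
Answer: 75/2 ≈ 37.500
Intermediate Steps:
J(S) = 1 - 3*S/4 + S²/4 (J(S) = ((S² - 3*S) + 4)/4 = (4 + S² - 3*S)/4 = 1 - 3*S/4 + S²/4)
L = -38 (L = 104 - 142 = -38)
N(E, C) = -172 + 2*C
D(w) = 3 - w²/4 + 3*w/4 (D(w) = 4 - (13 - 12)*(1 - 3*w/4 + w²/4) = 4 - (1 - 3*w/4 + w²/4) = 4 + (-1 - w²/4 + 3*w/4) = 3 - w²/4 + 3*w/4)
N(-121, 298) + D(L) = (-172 + 2*298) + (3 - ¼*(-38)² + (¾)*(-38)) = (-172 + 596) + (3 - ¼*1444 - 57/2) = 424 + (3 - 361 - 57/2) = 424 - 773/2 = 75/2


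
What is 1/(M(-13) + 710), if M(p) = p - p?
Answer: 1/710 ≈ 0.0014085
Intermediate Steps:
M(p) = 0
1/(M(-13) + 710) = 1/(0 + 710) = 1/710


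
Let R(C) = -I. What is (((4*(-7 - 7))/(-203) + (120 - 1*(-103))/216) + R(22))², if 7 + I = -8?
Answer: 10435644025/39237696 ≈ 265.96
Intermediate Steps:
I = -15 (I = -7 - 8 = -15)
R(C) = 15 (R(C) = -1*(-15) = 15)
(((4*(-7 - 7))/(-203) + (120 - 1*(-103))/216) + R(22))² = (((4*(-7 - 7))/(-203) + (120 - 1*(-103))/216) + 15)² = (((4*(-14))*(-1/203) + (120 + 103)*(1/216)) + 15)² = ((-56*(-1/203) + 223*(1/216)) + 15)² = ((8/29 + 223/216) + 15)² = (8195/6264 + 15)² = (102155/6264)² = 10435644025/39237696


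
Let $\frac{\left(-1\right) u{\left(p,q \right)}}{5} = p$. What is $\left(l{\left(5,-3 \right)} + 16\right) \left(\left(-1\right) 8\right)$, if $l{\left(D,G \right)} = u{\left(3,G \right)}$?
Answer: $-8$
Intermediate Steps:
$u{\left(p,q \right)} = - 5 p$
$l{\left(D,G \right)} = -15$ ($l{\left(D,G \right)} = \left(-5\right) 3 = -15$)
$\left(l{\left(5,-3 \right)} + 16\right) \left(\left(-1\right) 8\right) = \left(-15 + 16\right) \left(\left(-1\right) 8\right) = 1 \left(-8\right) = -8$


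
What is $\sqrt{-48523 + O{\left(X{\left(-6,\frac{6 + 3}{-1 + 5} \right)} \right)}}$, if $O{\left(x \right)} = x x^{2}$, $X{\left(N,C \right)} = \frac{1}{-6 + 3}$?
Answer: $\frac{i \sqrt{3930366}}{9} \approx 220.28 i$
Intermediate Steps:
$X{\left(N,C \right)} = - \frac{1}{3}$ ($X{\left(N,C \right)} = \frac{1}{-3} = - \frac{1}{3}$)
$O{\left(x \right)} = x^{3}$
$\sqrt{-48523 + O{\left(X{\left(-6,\frac{6 + 3}{-1 + 5} \right)} \right)}} = \sqrt{-48523 + \left(- \frac{1}{3}\right)^{3}} = \sqrt{-48523 - \frac{1}{27}} = \sqrt{- \frac{1310122}{27}} = \frac{i \sqrt{3930366}}{9}$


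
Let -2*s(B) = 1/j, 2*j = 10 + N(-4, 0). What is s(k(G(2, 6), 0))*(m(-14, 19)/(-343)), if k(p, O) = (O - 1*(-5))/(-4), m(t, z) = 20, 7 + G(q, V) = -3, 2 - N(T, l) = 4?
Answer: 5/686 ≈ 0.0072886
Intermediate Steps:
N(T, l) = -2 (N(T, l) = 2 - 1*4 = 2 - 4 = -2)
G(q, V) = -10 (G(q, V) = -7 - 3 = -10)
j = 4 (j = (10 - 2)/2 = (½)*8 = 4)
k(p, O) = -5/4 - O/4 (k(p, O) = (O + 5)*(-¼) = (5 + O)*(-¼) = -5/4 - O/4)
s(B) = -⅛ (s(B) = -½/4 = -½*¼ = -⅛)
s(k(G(2, 6), 0))*(m(-14, 19)/(-343)) = -5/(2*(-343)) = -5*(-1)/(2*343) = -⅛*(-20/343) = 5/686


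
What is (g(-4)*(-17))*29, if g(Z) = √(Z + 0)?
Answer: -986*I ≈ -986.0*I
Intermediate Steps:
g(Z) = √Z
(g(-4)*(-17))*29 = (√(-4)*(-17))*29 = ((2*I)*(-17))*29 = -34*I*29 = -986*I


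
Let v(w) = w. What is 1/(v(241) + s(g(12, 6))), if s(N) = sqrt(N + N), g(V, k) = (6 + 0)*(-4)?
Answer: 241/58129 - 4*I*sqrt(3)/58129 ≈ 0.004146 - 0.00011919*I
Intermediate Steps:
g(V, k) = -24 (g(V, k) = 6*(-4) = -24)
s(N) = sqrt(2)*sqrt(N) (s(N) = sqrt(2*N) = sqrt(2)*sqrt(N))
1/(v(241) + s(g(12, 6))) = 1/(241 + sqrt(2)*sqrt(-24)) = 1/(241 + sqrt(2)*(2*I*sqrt(6))) = 1/(241 + 4*I*sqrt(3))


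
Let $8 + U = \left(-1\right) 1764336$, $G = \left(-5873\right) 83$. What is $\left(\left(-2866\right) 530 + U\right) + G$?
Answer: $-3770783$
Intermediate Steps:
$G = -487459$
$U = -1764344$ ($U = -8 - 1764336 = -1764344$)
$\left(\left(-2866\right) 530 + U\right) + G = \left(\left(-2866\right) 530 - 1764344\right) - 487459 = \left(-1518980 - 1764344\right) - 487459 = -3283324 - 487459 = -3770783$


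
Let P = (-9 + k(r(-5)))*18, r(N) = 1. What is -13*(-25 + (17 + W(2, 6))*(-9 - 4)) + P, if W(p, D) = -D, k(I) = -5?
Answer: 1932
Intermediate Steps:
P = -252 (P = (-9 - 5)*18 = -14*18 = -252)
-13*(-25 + (17 + W(2, 6))*(-9 - 4)) + P = -13*(-25 + (17 - 1*6)*(-9 - 4)) - 252 = -13*(-25 + (17 - 6)*(-13)) - 252 = -13*(-25 + 11*(-13)) - 252 = -13*(-25 - 143) - 252 = -13*(-168) - 252 = 2184 - 252 = 1932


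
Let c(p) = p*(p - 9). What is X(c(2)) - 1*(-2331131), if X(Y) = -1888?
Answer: 2329243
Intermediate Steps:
c(p) = p*(-9 + p)
X(c(2)) - 1*(-2331131) = -1888 - 1*(-2331131) = -1888 + 2331131 = 2329243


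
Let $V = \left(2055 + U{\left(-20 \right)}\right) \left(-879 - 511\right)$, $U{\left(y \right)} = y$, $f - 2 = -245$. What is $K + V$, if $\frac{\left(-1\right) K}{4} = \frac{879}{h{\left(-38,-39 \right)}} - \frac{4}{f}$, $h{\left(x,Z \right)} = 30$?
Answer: $- \frac{3436952228}{1215} \approx -2.8288 \cdot 10^{6}$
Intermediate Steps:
$f = -243$ ($f = 2 - 245 = -243$)
$V = -2828650$ ($V = \left(2055 - 20\right) \left(-879 - 511\right) = 2035 \left(-1390\right) = -2828650$)
$K = - \frac{142478}{1215}$ ($K = - 4 \left(\frac{879}{30} - \frac{4}{-243}\right) = - 4 \left(879 \cdot \frac{1}{30} - - \frac{4}{243}\right) = - 4 \left(\frac{293}{10} + \frac{4}{243}\right) = \left(-4\right) \frac{71239}{2430} = - \frac{142478}{1215} \approx -117.27$)
$K + V = - \frac{142478}{1215} - 2828650 = - \frac{3436952228}{1215}$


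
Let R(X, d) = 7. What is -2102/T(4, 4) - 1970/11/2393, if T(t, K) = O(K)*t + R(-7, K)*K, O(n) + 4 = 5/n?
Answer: -55364436/447491 ≈ -123.72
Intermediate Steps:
O(n) = -4 + 5/n
T(t, K) = 7*K + t*(-4 + 5/K) (T(t, K) = (-4 + 5/K)*t + 7*K = t*(-4 + 5/K) + 7*K = 7*K + t*(-4 + 5/K))
-2102/T(4, 4) - 1970/11/2393 = -2102/(-4*4 + 7*4 + 5*4/4) - 1970/11/2393 = -2102/(-16 + 28 + 5*4*(¼)) - 1970*1/11*(1/2393) = -2102/(-16 + 28 + 5) - 1970/11*1/2393 = -2102/17 - 1970/26323 = -55364436/447491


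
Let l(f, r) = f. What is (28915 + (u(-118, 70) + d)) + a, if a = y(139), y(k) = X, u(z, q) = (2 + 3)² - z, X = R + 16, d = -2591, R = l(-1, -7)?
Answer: 26482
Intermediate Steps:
R = -1
X = 15 (X = -1 + 16 = 15)
u(z, q) = 25 - z (u(z, q) = 5² - z = 25 - z)
y(k) = 15
a = 15
(28915 + (u(-118, 70) + d)) + a = (28915 + ((25 - 1*(-118)) - 2591)) + 15 = (28915 + ((25 + 118) - 2591)) + 15 = (28915 + (143 - 2591)) + 15 = (28915 - 2448) + 15 = 26467 + 15 = 26482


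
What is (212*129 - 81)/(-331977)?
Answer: -9089/110659 ≈ -0.082135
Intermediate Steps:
(212*129 - 81)/(-331977) = (27348 - 81)*(-1/331977) = 27267*(-1/331977) = -9089/110659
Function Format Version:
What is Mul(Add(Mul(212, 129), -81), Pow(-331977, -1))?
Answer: Rational(-9089, 110659) ≈ -0.082135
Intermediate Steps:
Mul(Add(Mul(212, 129), -81), Pow(-331977, -1)) = Mul(Add(27348, -81), Rational(-1, 331977)) = Mul(27267, Rational(-1, 331977)) = Rational(-9089, 110659)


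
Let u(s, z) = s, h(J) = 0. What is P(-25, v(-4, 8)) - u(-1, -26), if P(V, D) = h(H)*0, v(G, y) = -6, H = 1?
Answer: 1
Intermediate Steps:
P(V, D) = 0 (P(V, D) = 0*0 = 0)
P(-25, v(-4, 8)) - u(-1, -26) = 0 - 1*(-1) = 0 + 1 = 1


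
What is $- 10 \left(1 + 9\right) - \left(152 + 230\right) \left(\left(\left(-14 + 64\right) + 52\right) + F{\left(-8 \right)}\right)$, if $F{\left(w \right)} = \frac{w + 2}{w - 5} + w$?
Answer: $- \frac{470396}{13} \approx -36184.0$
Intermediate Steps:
$F{\left(w \right)} = w + \frac{2 + w}{-5 + w}$ ($F{\left(w \right)} = \frac{2 + w}{-5 + w} + w = w + \frac{2 + w}{-5 + w}$)
$- 10 \left(1 + 9\right) - \left(152 + 230\right) \left(\left(\left(-14 + 64\right) + 52\right) + F{\left(-8 \right)}\right) = - 10 \left(1 + 9\right) - \left(152 + 230\right) \left(\left(\left(-14 + 64\right) + 52\right) + \frac{2 + \left(-8\right)^{2} - -32}{-5 - 8}\right) = - 10 \cdot 10 - 382 \left(\left(50 + 52\right) + \frac{2 + 64 + 32}{-13}\right) = \left(-1\right) 100 - 382 \left(102 - \frac{98}{13}\right) = -100 - 382 \left(102 - \frac{98}{13}\right) = -100 - 382 \cdot \frac{1228}{13} = -100 - \frac{469096}{13} = - \frac{470396}{13}$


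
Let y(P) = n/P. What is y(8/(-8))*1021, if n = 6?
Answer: -6126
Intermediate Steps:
y(P) = 6/P
y(8/(-8))*1021 = (6/((8/(-8))))*1021 = (6/((8*(-⅛))))*1021 = (6/(-1))*1021 = (6*(-1))*1021 = -6*1021 = -6126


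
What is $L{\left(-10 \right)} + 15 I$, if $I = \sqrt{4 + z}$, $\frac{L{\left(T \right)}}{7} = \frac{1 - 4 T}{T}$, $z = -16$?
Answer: $- \frac{287}{10} + 30 i \sqrt{3} \approx -28.7 + 51.962 i$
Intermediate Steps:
$L{\left(T \right)} = \frac{7 \left(1 - 4 T\right)}{T}$ ($L{\left(T \right)} = 7 \frac{1 - 4 T}{T} = \frac{7 \left(1 - 4 T\right)}{T}$)
$I = 2 i \sqrt{3}$ ($I = \sqrt{4 - 16} = \sqrt{-12} = 2 i \sqrt{3} \approx 3.4641 i$)
$L{\left(-10 \right)} + 15 I = \left(-28 + \frac{7}{-10}\right) + 15 \cdot 2 i \sqrt{3} = \left(-28 + 7 \left(- \frac{1}{10}\right)\right) + 30 i \sqrt{3} = \left(-28 - \frac{7}{10}\right) + 30 i \sqrt{3} = - \frac{287}{10} + 30 i \sqrt{3}$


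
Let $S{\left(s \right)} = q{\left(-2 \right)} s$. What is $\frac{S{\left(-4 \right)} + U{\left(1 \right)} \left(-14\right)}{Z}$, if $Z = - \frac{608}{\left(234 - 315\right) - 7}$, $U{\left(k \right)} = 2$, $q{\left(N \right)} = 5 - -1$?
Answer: $- \frac{143}{19} \approx -7.5263$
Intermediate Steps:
$q{\left(N \right)} = 6$ ($q{\left(N \right)} = 5 + 1 = 6$)
$S{\left(s \right)} = 6 s$
$Z = \frac{76}{11}$ ($Z = - \frac{608}{-81 - 7} = - \frac{608}{-88} = \left(-608\right) \left(- \frac{1}{88}\right) = \frac{76}{11} \approx 6.9091$)
$\frac{S{\left(-4 \right)} + U{\left(1 \right)} \left(-14\right)}{Z} = \frac{6 \left(-4\right) + 2 \left(-14\right)}{\frac{76}{11}} = \left(-24 - 28\right) \frac{11}{76} = \left(-52\right) \frac{11}{76} = - \frac{143}{19}$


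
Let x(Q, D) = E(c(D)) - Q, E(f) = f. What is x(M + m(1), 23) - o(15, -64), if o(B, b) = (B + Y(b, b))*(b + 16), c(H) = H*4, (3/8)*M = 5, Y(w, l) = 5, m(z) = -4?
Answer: 3128/3 ≈ 1042.7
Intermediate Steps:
M = 40/3 (M = (8/3)*5 = 40/3 ≈ 13.333)
c(H) = 4*H
o(B, b) = (5 + B)*(16 + b) (o(B, b) = (B + 5)*(b + 16) = (5 + B)*(16 + b))
x(Q, D) = -Q + 4*D (x(Q, D) = 4*D - Q = -Q + 4*D)
x(M + m(1), 23) - o(15, -64) = (-(40/3 - 4) + 4*23) - (80 + 5*(-64) + 16*15 + 15*(-64)) = (-1*28/3 + 92) - (80 - 320 + 240 - 960) = (-28/3 + 92) - 1*(-960) = 248/3 + 960 = 3128/3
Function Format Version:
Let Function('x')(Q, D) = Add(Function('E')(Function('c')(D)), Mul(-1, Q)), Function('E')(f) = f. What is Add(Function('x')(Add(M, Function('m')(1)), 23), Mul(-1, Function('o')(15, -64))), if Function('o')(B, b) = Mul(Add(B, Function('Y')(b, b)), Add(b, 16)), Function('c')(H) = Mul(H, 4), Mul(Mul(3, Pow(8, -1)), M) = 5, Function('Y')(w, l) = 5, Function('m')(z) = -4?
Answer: Rational(3128, 3) ≈ 1042.7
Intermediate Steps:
M = Rational(40, 3) (M = Mul(Rational(8, 3), 5) = Rational(40, 3) ≈ 13.333)
Function('c')(H) = Mul(4, H)
Function('o')(B, b) = Mul(Add(5, B), Add(16, b)) (Function('o')(B, b) = Mul(Add(B, 5), Add(b, 16)) = Mul(Add(5, B), Add(16, b)))
Function('x')(Q, D) = Add(Mul(-1, Q), Mul(4, D)) (Function('x')(Q, D) = Add(Mul(4, D), Mul(-1, Q)) = Add(Mul(-1, Q), Mul(4, D)))
Add(Function('x')(Add(M, Function('m')(1)), 23), Mul(-1, Function('o')(15, -64))) = Add(Add(Mul(-1, Add(Rational(40, 3), -4)), Mul(4, 23)), Mul(-1, Add(80, Mul(5, -64), Mul(16, 15), Mul(15, -64)))) = Add(Add(Mul(-1, Rational(28, 3)), 92), Mul(-1, Add(80, -320, 240, -960))) = Add(Add(Rational(-28, 3), 92), Mul(-1, -960)) = Add(Rational(248, 3), 960) = Rational(3128, 3)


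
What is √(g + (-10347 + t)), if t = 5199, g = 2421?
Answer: 3*I*√303 ≈ 52.221*I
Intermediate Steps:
√(g + (-10347 + t)) = √(2421 + (-10347 + 5199)) = √(2421 - 5148) = √(-2727) = 3*I*√303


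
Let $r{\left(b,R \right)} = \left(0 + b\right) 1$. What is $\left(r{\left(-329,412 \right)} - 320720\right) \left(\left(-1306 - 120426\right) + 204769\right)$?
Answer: $-26658945813$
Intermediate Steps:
$r{\left(b,R \right)} = b$ ($r{\left(b,R \right)} = b 1 = b$)
$\left(r{\left(-329,412 \right)} - 320720\right) \left(\left(-1306 - 120426\right) + 204769\right) = \left(-329 - 320720\right) \left(\left(-1306 - 120426\right) + 204769\right) = - 321049 \left(-121732 + 204769\right) = \left(-321049\right) 83037 = -26658945813$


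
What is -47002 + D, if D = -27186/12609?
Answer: -197558468/4203 ≈ -47004.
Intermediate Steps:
D = -9062/4203 (D = -27186*1/12609 = -9062/4203 ≈ -2.1561)
-47002 + D = -47002 - 9062/4203 = -197558468/4203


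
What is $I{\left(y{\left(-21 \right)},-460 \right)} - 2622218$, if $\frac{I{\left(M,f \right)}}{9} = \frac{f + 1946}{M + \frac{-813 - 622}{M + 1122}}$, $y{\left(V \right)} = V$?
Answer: $- \frac{32202954991}{12278} \approx -2.6228 \cdot 10^{6}$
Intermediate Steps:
$I{\left(M,f \right)} = \frac{9 \left(1946 + f\right)}{M - \frac{1435}{1122 + M}}$ ($I{\left(M,f \right)} = 9 \frac{f + 1946}{M + \frac{-813 - 622}{M + 1122}} = 9 \frac{1946 + f}{M - \frac{1435}{1122 + M}} = \frac{9 \left(1946 + f\right)}{M - \frac{1435}{1122 + M}}$)
$I{\left(y{\left(-21 \right)},-460 \right)} - 2622218 = \frac{9 \left(2183412 + 1122 \left(-460\right) + 1946 \left(-21\right) - -9660\right)}{-1435 + \left(-21\right)^{2} + 1122 \left(-21\right)} - 2622218 = \frac{9 \left(2183412 - 516120 - 40866 + 9660\right)}{-1435 + 441 - 23562} - 2622218 = 9 \frac{1}{-24556} \cdot 1636086 - 2622218 = 9 \left(- \frac{1}{24556}\right) 1636086 - 2622218 = - \frac{7362387}{12278} - 2622218 = - \frac{32202954991}{12278}$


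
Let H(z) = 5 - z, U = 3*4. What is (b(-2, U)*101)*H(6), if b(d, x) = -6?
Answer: 606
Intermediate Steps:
U = 12
(b(-2, U)*101)*H(6) = (-6*101)*(5 - 1*6) = -606*(5 - 6) = -606*(-1) = 606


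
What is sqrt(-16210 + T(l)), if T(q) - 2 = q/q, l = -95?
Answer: I*sqrt(16207) ≈ 127.31*I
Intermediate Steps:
T(q) = 3 (T(q) = 2 + q/q = 2 + 1 = 3)
sqrt(-16210 + T(l)) = sqrt(-16210 + 3) = sqrt(-16207) = I*sqrt(16207)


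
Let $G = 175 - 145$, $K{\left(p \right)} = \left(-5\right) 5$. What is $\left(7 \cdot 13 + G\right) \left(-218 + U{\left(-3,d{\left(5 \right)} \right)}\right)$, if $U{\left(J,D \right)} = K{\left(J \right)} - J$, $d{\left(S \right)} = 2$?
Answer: $-29040$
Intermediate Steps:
$K{\left(p \right)} = -25$
$G = 30$
$U{\left(J,D \right)} = -25 - J$
$\left(7 \cdot 13 + G\right) \left(-218 + U{\left(-3,d{\left(5 \right)} \right)}\right) = \left(7 \cdot 13 + 30\right) \left(-218 - 22\right) = \left(91 + 30\right) \left(-218 + \left(-25 + 3\right)\right) = 121 \left(-218 - 22\right) = 121 \left(-240\right) = -29040$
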